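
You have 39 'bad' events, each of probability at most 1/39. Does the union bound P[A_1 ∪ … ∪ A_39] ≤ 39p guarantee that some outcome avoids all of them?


Union bound: P[∪_{i=1}^{39} A_i] ≤ Σ_i P[A_i] ≤ 39·p = 39·(1/39) = 1.
Numerically: 1 ≈ 1.000.
Is 1 < 1? NO.
Since the bound 1 is ≥ 1, the union bound is uninformative here; it does NOT by itself certify existence.

39·p = 1 ≈ 1.000; existence NOT certified by the union bound.


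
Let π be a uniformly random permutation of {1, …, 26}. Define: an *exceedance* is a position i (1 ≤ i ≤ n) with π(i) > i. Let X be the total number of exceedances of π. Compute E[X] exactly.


Write X = Σ_{i=1}^{26} X_i, where X_i = 1_{π(i) > i}.
For each fixed i, π(i) is uniform over {1, …, 26} (marginal of a uniform permutation), so P[π(i) > i] = (n − i)/n. Summing: Σ_{i=1}^{26} (n − i)/n = (0 + 1 + … + 25)/26 = 26(26 − 1)/(2·26) = (26 − 1)/2.
Hence E[X] = Σ_{i=1}^{26} (26 − i)/26 = 25/2 ≈ 12.50000.

E[X] = 25/2 = 12.50000.


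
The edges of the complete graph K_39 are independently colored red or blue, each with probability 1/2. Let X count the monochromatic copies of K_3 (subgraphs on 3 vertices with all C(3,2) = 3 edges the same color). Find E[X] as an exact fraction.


Let X = Σ_S X_S over the C(39, 3) = 9139 subsets S of size 3, where X_S = 1 if the K_3 on S is monochromatic.
For a fixed S, the K_3 on S has C(3, 2) = 3 edges. P[all 3 edges red] = (1/2)^3, and likewise for blue, so P[monochromatic] = 2·(1/2)^3 = 2^{1 − 3} = 1/4.
By linearity: E[X] = C(39, 3) · 2^{1 − 3} = 9139 · 1/4 = 9139/4.
Numerically: E[X] ≈ 2284.750.

E[X] = C(39,3)·2^(1−C(3,2)) = 9139/4 ≈ 2284.750.


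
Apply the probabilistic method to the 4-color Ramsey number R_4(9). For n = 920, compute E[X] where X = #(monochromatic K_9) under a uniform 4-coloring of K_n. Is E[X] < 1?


E[X] = C(920, 9) · 4^{1 − 36} = 1251067384312182251760 · 4^{−35} = 1251067384312182251760/1180591620717411303424.
As a reduced fraction: E[X] = 78191711519511390735/73786976294838206464 ≈ 1.060.
Is E[X] < 1? NO.
Since E[X] ≥ 1, the first-moment bound is inconclusive at n = 920; it does NOT by itself certify R_4(9) > 920.

E[X] = 78191711519511390735/73786976294838206464 ≈ 1.060; E[X] ≥ 1; first-moment method inconclusive here.


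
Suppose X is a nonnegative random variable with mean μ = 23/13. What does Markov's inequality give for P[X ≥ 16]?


μ = E[X] = 23/13, a = 16.
Markov: P[X ≥ 16] ≤ μ/a = (23/13)/16 = 23/208.
Numerically: ≈ 0.1106.
(Since a = 16 > μ = 1.7692, the bound 23/208 is < 1 and informative.)

P[X ≥ 16] ≤ 23/208 ≈ 0.1106.


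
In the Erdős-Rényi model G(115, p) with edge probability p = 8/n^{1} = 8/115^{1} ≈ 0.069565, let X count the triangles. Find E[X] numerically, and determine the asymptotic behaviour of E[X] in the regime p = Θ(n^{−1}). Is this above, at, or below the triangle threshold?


Number of potential triangles: C(115, 3) = 246905.
Each occurs with probability p³ ≈ (0.069565)³ ≈ 3.3664831e-04.
By linearity: E[X] = C(115, 3)·p³ ≈ 246905 · 3.3664831e-04 ≈ 83.12015.
Here α = 1, so p = 8/n is exactly at the triangle threshold p ~ 1/n. Asymptotically E[X] → c³/6 = 8³/6 = 256/3 ≈ 85.33333, a bounded constant. In this regime the triangle count is asymptotically Poisson(c³/6).

E[X] ≈ 83.12015; in regime p = Θ(1/n^{1}) E[X] stays bounded (at the triangle threshold p ~ 1/n).


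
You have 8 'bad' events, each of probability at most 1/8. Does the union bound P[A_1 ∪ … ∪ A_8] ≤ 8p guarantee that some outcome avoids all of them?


Union bound: P[∪_{i=1}^{8} A_i] ≤ Σ_i P[A_i] ≤ 8·p = 8·(1/8) = 1.
Numerically: 1 ≈ 1.000.
Is 1 < 1? NO.
Since the bound 1 is ≥ 1, the union bound is uninformative here; it does NOT by itself certify existence.

8·p = 1 ≈ 1.000; existence NOT certified by the union bound.


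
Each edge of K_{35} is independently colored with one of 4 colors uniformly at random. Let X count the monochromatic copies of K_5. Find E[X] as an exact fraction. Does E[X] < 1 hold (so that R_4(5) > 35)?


E[X] = C(35, 5) · 4^{1 − 10} = 324632 · 4^{−9} = 324632/262144.
As a reduced fraction: E[X] = 40579/32768 ≈ 1.2383728.
Is E[X] < 1? NO.
Since E[X] ≥ 1, the first-moment bound is inconclusive at n = 35; it does NOT by itself certify R_4(5) > 35.

E[X] = 40579/32768 ≈ 1.2383728; E[X] ≥ 1; first-moment method inconclusive here.


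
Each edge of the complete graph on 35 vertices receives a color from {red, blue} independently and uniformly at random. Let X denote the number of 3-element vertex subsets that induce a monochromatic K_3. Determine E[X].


Let X = Σ_S X_S over the C(35, 3) = 6545 subsets S of size 3, where X_S = 1 if the K_3 on S is monochromatic.
For a fixed S, the K_3 on S has C(3, 2) = 3 edges. P[all 3 edges red] = (1/2)^3, and likewise for blue, so P[monochromatic] = 2·(1/2)^3 = 2^{1 − 3} = 1/4.
By linearity of expectation: E[X] = C(35, 3) · 2^{1 − 3} = 6545 · 1/4 = 6545/4.
Numerically: E[X] ≈ 1636.250.

E[X] = C(35,3)·2^(1−C(3,2)) = 6545/4 ≈ 1636.250.


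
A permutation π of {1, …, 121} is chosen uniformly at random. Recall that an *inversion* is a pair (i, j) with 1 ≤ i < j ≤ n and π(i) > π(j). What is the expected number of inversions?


Write X = Σ X_I over the C(121, 2) = 7260 pairs i < j, with X_I the indicator of one inversion.
There are 7260 indicators.
For each fixed pair i < j, the values π(i) and π(j) are two distinct elements of {1, …, 121} in uniformly random order; by symmetry P[π(i) > π(j)] = 1/2.
By linearity: E[X] = 7260 · (1/2) = C(121, 2) · (1/2) = 7260/2 = 3630 ≈ 3630.000.

E[X] = 3630 = 3630.000.


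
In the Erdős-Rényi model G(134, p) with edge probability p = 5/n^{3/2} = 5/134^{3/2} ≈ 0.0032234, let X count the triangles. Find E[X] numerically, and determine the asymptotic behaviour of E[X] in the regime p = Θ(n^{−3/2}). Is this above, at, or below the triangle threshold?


Number of potential triangles: C(134, 3) = 392084.
Each occurs with probability p³ ≈ (0.0032234)³ ≈ 3.3491795e-08.
By linearity: E[X] = C(134, 3)·p³ ≈ 392084 · 3.3491795e-08 ≈ 0.01313.
Since α = 3/2 > 1, p = c/n^{3/2} = o(1/n) is below the triangle threshold p ~ 1/n. Asymptotically E[X] ~ (c³/6)·n^{3(1−α)} = (5³/6)·n^{-1.5} → 0, so by Markov's inequality G has no triangles w.h.p.

E[X] ≈ 0.01313; in regime p = Θ(1/n^{3/2}) E[X] tends to 0 (below the triangle threshold p ~ 1/n).


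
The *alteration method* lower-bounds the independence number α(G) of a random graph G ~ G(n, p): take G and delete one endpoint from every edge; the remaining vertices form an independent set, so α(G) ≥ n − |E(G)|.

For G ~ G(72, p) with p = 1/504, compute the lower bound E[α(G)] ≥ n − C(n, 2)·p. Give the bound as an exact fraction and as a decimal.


E[|E(G)|] = C(72, 2)·p = 2556 · (1/504) = 71/14.
E[α(G)] ≥ n − E[|E(G)|] = 72 − 71/14 = 937/14.
Numerically: ≈ 66.928571.
(This is only a lower bound; the true E[α(G)] may be larger.)

E[α(G)] ≥ 937/14 ≈ 66.928571.


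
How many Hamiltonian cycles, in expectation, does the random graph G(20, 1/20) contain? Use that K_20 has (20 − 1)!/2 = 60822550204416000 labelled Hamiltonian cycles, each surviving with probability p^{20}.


K_20 has (20 − 1)!/2 = 60822550204416000 labelled Hamiltonian cycles.
For each such Hamiltonian cycle H, let X_H = 1 if all 20 edges of H are present in G. Then P[X_H = 1] = p^{20} = (1/20)^{20} = 1/104857600000000000000000000.
By linearity of expectation: E[X] = Σ_H E[X_H] = 60822550204416000 · p^{20} = 60822550204416000 · 1/104857600000000000000000000 = 14849255421/25600000000000000000.
Numerically: E[X] ≈ 5.8e-10.

E[X] = 60822550204416000 · (1/20)^{20} = 14849255421/25600000000000000000 ≈ 5.8e-10.


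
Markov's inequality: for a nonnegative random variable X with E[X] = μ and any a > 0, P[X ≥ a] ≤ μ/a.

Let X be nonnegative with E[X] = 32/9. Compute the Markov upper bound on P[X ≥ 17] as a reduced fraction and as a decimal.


μ = E[X] = 32/9, a = 17.
Markov: P[X ≥ 17] ≤ μ/a = (32/9)/17 = 32/153.
Numerically: ≈ 0.209.
(Since a = 17 > μ = 3.556, the bound 32/153 is < 1 and informative.)

P[X ≥ 17] ≤ 32/153 ≈ 0.209.


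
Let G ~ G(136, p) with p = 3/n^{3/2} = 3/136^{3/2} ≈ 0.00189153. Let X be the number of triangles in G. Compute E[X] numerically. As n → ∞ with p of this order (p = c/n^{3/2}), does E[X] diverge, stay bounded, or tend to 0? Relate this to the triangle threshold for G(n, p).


Number of potential triangles: C(136, 3) = 410040.
Each occurs with probability p³ ≈ (0.00189153)³ ≈ 6.76766225e-09.
By linearity: E[X] = C(136, 3)·p³ ≈ 410040 · 6.76766225e-09 ≈ 0.002775.
Since α = 3/2 > 1, p = c/n^{3/2} = o(1/n) is below the triangle threshold p ~ 1/n. Asymptotically E[X] ~ (c³/6)·n^{3(1−α)} = (3³/6)·n^{-1.5} → 0, so by Markov's inequality G has no triangles w.h.p.

E[X] ≈ 0.002775; in regime p = Θ(1/n^{3/2}) E[X] tends to 0 (below the triangle threshold p ~ 1/n).


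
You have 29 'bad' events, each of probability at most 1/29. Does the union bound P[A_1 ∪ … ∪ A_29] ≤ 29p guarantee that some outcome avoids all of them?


Union bound: P[∪_{i=1}^{29} A_i] ≤ Σ_i P[A_i] ≤ 29·p = 29·(1/29) = 1.
Numerically: 1 ≈ 1.0000.
Is 1 < 1? NO.
Since the bound 1 is ≥ 1, the union bound is uninformative here; it does NOT by itself certify existence.

29·p = 1 ≈ 1.0000; existence NOT certified by the union bound.


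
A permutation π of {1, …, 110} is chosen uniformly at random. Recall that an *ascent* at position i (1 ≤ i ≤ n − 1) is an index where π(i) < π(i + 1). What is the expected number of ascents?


Write X = Σ X_I over i = 1, …, 109, with X_I the indicator of one ascent.
There are 109 indicators.
For each fixed i, the pair (π(i), π(i+1)) is a uniformly random ordered pair of distinct values from {1, …, 110}; by symmetry P[π(i) < π(i+1)] = 1/2.
By linearity: E[X] = 109 · (1/2) = (110 − 1) · (1/2) = 109/2 ≈ 54.500000.

E[X] = 109/2 = 54.500000.


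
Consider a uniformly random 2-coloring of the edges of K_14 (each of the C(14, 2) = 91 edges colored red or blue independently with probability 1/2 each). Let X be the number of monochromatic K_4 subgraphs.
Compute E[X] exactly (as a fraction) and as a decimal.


Let X = Σ_S X_S over the C(14, 4) = 1001 subsets S of size 4, where X_S = 1 if the K_4 on S is monochromatic.
For a fixed S, the K_4 on S has C(4, 2) = 6 edges. P[all 6 edges red] = (1/2)^6, and likewise for blue, so P[monochromatic] = 2·(1/2)^6 = 2^{1 − 6} = 1/32.
Summing: E[X] = C(14, 4) · 2^{1 − 6} = 1001 · 1/32 = 1001/32.
Numerically: E[X] ≈ 31.281.

E[X] = C(14,4)·2^(1−C(4,2)) = 1001/32 ≈ 31.281.


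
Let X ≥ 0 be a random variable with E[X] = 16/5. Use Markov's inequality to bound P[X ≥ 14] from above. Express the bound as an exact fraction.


μ = E[X] = 16/5, a = 14.
Markov: P[X ≥ 14] ≤ μ/a = (16/5)/14 = 8/35.
Numerically: ≈ 0.229.
(Since a = 14 > μ = 3.200, the bound 8/35 is < 1 and informative.)

P[X ≥ 14] ≤ 8/35 ≈ 0.229.


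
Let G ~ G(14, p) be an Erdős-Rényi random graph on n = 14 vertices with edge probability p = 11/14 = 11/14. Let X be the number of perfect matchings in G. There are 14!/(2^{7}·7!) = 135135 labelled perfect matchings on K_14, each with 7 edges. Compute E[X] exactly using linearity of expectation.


K_14 has 14!/(2^{7}·7!) = 135135 labelled perfect matchings.
For each such perfect matching H, let X_H = 1 if all 7 edges of H are present in G. Then P[X_H = 1] = p^{7} = (11/14)^{7} = 19487171/105413504.
By linearity: E[X] = Σ_H E[X_H] = 135135 · p^{7} = 135135 · 19487171/105413504 = 376199836155/15059072.
Numerically: E[X] ≈ 2.5e+04.

E[X] = 135135 · (11/14)^{7} = 376199836155/15059072 ≈ 2.5e+04.


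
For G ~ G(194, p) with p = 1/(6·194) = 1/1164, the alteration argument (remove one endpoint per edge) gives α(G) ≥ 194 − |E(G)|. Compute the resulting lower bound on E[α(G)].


E[|E(G)|] = C(194, 2)·p = 18721 · (1/1164) = 193/12.
E[α(G)] ≥ n − E[|E(G)|] = 194 − 193/12 = 2135/12.
Numerically: ≈ 177.9167.
(This is only a lower bound; the true E[α(G)] may be larger.)

E[α(G)] ≥ 2135/12 ≈ 177.9167.


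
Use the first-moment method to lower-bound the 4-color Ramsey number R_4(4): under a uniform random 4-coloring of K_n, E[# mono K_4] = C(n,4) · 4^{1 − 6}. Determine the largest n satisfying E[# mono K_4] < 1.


We need C(n, 4) · 4^{1 − 6} < 1, i.e. C(n, 4) < 4^{6 − 1} = 1024.
Check values of n near the boundary:
  n = 12: C(12, 4) = 495; 495 < 1024? YES
  n = 13: C(13, 4) = 715; 715 < 1024? YES
  n = 14: C(14, 4) = 1001; 1001 < 1024? YES
  n = 15: C(15, 4) = 1365; 1365 < 1024? NO
The largest n with C(n, 4) < 1024 is n = 14 (where E[X] = 1001/1024 ≈ 0.97754). Hence R_4(4) > 14, i.e. R_4(4) ≥ 15.

Largest n = 14; hence R_4(4) > 14.


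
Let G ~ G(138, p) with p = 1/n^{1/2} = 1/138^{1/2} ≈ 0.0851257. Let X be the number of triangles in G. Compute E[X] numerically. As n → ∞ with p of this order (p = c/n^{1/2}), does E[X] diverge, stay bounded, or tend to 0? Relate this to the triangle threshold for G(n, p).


Number of potential triangles: C(138, 3) = 428536.
Each occurs with probability p³ ≈ (0.0851257)³ ≈ 6.16852559e-04.
By linearity: E[X] = C(138, 3)·p³ ≈ 428536 · 6.16852559e-04 ≈ 264.343528.
Since α = 1/2 < 1, p = c/n^{1/2} ≫ 1/n is above the triangle threshold p ~ 1/n. Asymptotically E[X] ~ (c³/6)·n^{3(1−α)} = (1³/6)·n^{1.5} → ∞; triangles are abundant w.h.p.

E[X] ≈ 264.343528; in regime p = Θ(1/n^{1/2}) E[X] diverges (above the triangle threshold p ~ 1/n).


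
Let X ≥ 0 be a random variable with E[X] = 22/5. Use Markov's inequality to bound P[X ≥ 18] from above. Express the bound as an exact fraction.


μ = E[X] = 22/5, a = 18.
Markov: P[X ≥ 18] ≤ μ/a = (22/5)/18 = 11/45.
Numerically: ≈ 0.24444.
(Since a = 18 > μ = 4.40000, the bound 11/45 is < 1 and informative.)

P[X ≥ 18] ≤ 11/45 ≈ 0.24444.


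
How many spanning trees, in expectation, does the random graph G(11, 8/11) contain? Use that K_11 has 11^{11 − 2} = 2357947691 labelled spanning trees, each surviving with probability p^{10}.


K_11 has 11^{11 − 2} = 2357947691 labelled spanning trees.
For each such spanning tree H, let X_H = 1 if all 10 edges of H are present in G. Then P[X_H = 1] = p^{10} = (8/11)^{10} = 1073741824/25937424601.
By linearity: E[X] = Σ_H E[X_H] = 2357947691 · p^{10} = 2357947691 · 1073741824/25937424601 = 1073741824/11.
Numerically: E[X] ≈ 9.76129e+07.

E[X] = 2357947691 · (8/11)^{10} = 1073741824/11 ≈ 9.76129e+07.


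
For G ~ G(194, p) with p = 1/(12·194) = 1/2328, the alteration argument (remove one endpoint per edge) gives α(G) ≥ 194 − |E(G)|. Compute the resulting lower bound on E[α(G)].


E[|E(G)|] = C(194, 2)·p = 18721 · (1/2328) = 193/24.
E[α(G)] ≥ n − E[|E(G)|] = 194 − 193/24 = 4463/24.
Numerically: ≈ 185.958333.
(This is only a lower bound; the true E[α(G)] may be larger.)

E[α(G)] ≥ 4463/24 ≈ 185.958333.


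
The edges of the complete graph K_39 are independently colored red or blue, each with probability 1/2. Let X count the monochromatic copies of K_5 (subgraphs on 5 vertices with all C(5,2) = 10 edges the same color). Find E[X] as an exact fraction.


Let X = Σ_S X_S over the C(39, 5) = 575757 subsets S of size 5, where X_S = 1 if the K_5 on S is monochromatic.
For a fixed S, the K_5 on S has C(5, 2) = 10 edges. P[all 10 edges red] = (1/2)^10, and likewise for blue, so P[monochromatic] = 2·(1/2)^10 = 2^{1 − 10} = 1/512.
By linearity of expectation: E[X] = C(39, 5) · 2^{1 − 10} = 575757 · 1/512 = 575757/512.
Numerically: E[X] ≈ 1124.525.

E[X] = C(39,5)·2^(1−C(5,2)) = 575757/512 ≈ 1124.525.


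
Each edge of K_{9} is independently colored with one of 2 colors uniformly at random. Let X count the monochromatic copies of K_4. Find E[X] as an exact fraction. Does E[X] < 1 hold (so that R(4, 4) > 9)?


E[X] = C(9, 4) · 2^{1 − 6} = 126 · 2^{−5} = 126/32.
As a reduced fraction: E[X] = 63/16 ≈ 3.93750.
Is E[X] < 1? NO.
Since E[X] ≥ 1, the first-moment bound is inconclusive at n = 9; it does NOT by itself certify R(4, 4) > 9.

E[X] = 63/16 ≈ 3.93750; E[X] ≥ 1; first-moment method inconclusive here.


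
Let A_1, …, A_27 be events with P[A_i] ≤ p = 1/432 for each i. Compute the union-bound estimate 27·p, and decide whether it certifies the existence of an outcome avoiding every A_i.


Union bound: P[∪_{i=1}^{27} A_i] ≤ Σ_i P[A_i] ≤ 27·p = 27·(1/432) = 1/16.
Numerically: 1/16 ≈ 0.06250.
Is 1/16 < 1? YES.
Since P[∪ A_i] ≤ 1/16 < 1, the complement has P[∩ A_i^c] ≥ 1 − 1/16 = 15/16 > 0, so some outcome avoids every A_i.

27·p = 1/16 ≈ 0.06250; existence CERTIFIED by the union bound.


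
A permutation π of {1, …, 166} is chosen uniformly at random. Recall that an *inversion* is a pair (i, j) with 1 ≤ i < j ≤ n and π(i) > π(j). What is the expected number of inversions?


Write X = Σ X_I over the C(166, 2) = 13695 pairs i < j, with X_I the indicator of one inversion.
There are 13695 indicators.
For each fixed pair i < j, the values π(i) and π(j) are two distinct elements of {1, …, 166} in uniformly random order; by symmetry P[π(i) > π(j)] = 1/2.
By linearity: E[X] = 13695 · (1/2) = C(166, 2) · (1/2) = 13695/2 = 13695/2 ≈ 6847.500000.

E[X] = 13695/2 = 6847.500000.


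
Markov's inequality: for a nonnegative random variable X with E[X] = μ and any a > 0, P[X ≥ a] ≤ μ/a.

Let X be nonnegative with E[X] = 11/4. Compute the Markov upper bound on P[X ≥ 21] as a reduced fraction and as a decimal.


μ = E[X] = 11/4, a = 21.
Markov: P[X ≥ 21] ≤ μ/a = (11/4)/21 = 11/84.
Numerically: ≈ 0.131.
(Since a = 21 > μ = 2.750, the bound 11/84 is < 1 and informative.)

P[X ≥ 21] ≤ 11/84 ≈ 0.131.


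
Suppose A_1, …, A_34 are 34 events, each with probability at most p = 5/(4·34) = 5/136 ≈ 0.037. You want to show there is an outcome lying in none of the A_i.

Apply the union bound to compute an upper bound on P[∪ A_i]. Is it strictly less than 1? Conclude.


Union bound: P[∪_{i=1}^{34} A_i] ≤ Σ_i P[A_i] ≤ 34·p = 34·(5/136) = 5/4.
Numerically: 5/4 ≈ 1.250.
Is 5/4 < 1? NO.
Since the bound 5/4 is ≥ 1, the union bound is uninformative here; it does NOT by itself certify existence.

34·p = 5/4 ≈ 1.250; existence NOT certified by the union bound.


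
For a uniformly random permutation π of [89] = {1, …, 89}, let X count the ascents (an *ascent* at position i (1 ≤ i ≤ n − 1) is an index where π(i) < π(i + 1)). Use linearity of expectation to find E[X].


Write X = Σ X_I over i = 1, …, 88, with X_I the indicator of one ascent.
There are 88 indicators.
For each fixed i, the pair (π(i), π(i+1)) is a uniformly random ordered pair of distinct values from {1, …, 89}; by symmetry P[π(i) < π(i+1)] = 1/2.
By linearity: E[X] = 88 · (1/2) = (89 − 1) · (1/2) = 44 ≈ 44.00000.

E[X] = 44 = 44.00000.


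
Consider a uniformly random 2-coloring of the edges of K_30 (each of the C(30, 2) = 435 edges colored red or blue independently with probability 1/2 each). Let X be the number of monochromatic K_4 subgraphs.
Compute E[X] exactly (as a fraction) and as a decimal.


Let X = Σ_S X_S over the C(30, 4) = 27405 subsets S of size 4, where X_S = 1 if the K_4 on S is monochromatic.
For a fixed S, the K_4 on S has C(4, 2) = 6 edges. P[all 6 edges red] = (1/2)^6, and likewise for blue, so P[monochromatic] = 2·(1/2)^6 = 2^{1 − 6} = 1/32.
By linearity: E[X] = C(30, 4) · 2^{1 − 6} = 27405 · 1/32 = 27405/32.
Numerically: E[X] ≈ 856.406250.

E[X] = C(30,4)·2^(1−C(4,2)) = 27405/32 ≈ 856.406250.


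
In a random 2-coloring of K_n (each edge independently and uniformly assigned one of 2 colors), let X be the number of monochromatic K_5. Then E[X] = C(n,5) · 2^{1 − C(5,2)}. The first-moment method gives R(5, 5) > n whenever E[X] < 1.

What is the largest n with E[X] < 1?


We need C(n, 5) · 2^{1 − 10} < 1, i.e. C(n, 5) < 2^{10 − 1} = 512.
Check values of n near the boundary:
  n = 7: C(7, 5) = 21; 21 < 512? YES
  n = 8: C(8, 5) = 56; 56 < 512? YES
  n = 9: C(9, 5) = 126; 126 < 512? YES
  n = 10: C(10, 5) = 252; 252 < 512? YES
  n = 11: C(11, 5) = 462; 462 < 512? YES
  n = 12: C(12, 5) = 792; 792 < 512? NO
The largest n with C(n, 5) < 512 is n = 11 (where E[X] = 231/256 ≈ 0.90234). Hence R(5, 5) > 11, i.e. R(5, 5) ≥ 12.

Largest n = 11; hence R(5, 5) > 11.


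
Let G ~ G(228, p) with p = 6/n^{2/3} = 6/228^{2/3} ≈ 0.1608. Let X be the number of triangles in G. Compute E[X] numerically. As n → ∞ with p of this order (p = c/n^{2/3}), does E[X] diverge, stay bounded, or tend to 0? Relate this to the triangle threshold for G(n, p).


Number of potential triangles: C(228, 3) = 1949476.
Each occurs with probability p³ ≈ (0.1608)³ ≈ 4.155125e-03.
By linearity: E[X] = C(228, 3)·p³ ≈ 1949476 · 4.155125e-03 ≈ 8100.3158.
Since α = 2/3 < 1, p = c/n^{2/3} ≫ 1/n is above the triangle threshold p ~ 1/n. Asymptotically E[X] ~ (c³/6)·n^{3(1−α)} = (6³/6)·n^{1} → ∞; triangles are abundant w.h.p.

E[X] ≈ 8100.3158; in regime p = Θ(1/n^{2/3}) E[X] diverges (above the triangle threshold p ~ 1/n).


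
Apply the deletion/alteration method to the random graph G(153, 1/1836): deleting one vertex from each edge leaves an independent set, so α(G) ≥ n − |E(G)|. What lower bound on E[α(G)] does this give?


E[|E(G)|] = C(153, 2)·p = 11628 · (1/1836) = 19/3.
E[α(G)] ≥ n − E[|E(G)|] = 153 − 19/3 = 440/3.
Numerically: ≈ 146.666667.
(This is only a lower bound; the true E[α(G)] may be larger.)

E[α(G)] ≥ 440/3 ≈ 146.666667.


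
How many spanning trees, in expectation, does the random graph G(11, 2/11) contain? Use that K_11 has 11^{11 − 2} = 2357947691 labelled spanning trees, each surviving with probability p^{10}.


K_11 has 11^{11 − 2} = 2357947691 labelled spanning trees.
For each such spanning tree H, let X_H = 1 if all 10 edges of H are present in G. Then P[X_H = 1] = p^{10} = (2/11)^{10} = 1024/25937424601.
By linearity of expectation: E[X] = Σ_H E[X_H] = 2357947691 · p^{10} = 2357947691 · 1024/25937424601 = 1024/11.
Numerically: E[X] ≈ 93.09.

E[X] = 2357947691 · (2/11)^{10} = 1024/11 ≈ 93.09.


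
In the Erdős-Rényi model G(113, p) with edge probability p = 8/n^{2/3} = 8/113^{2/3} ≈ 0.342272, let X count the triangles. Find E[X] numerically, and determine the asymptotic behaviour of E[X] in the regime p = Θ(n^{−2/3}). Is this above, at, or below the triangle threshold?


Number of potential triangles: C(113, 3) = 234136.
Each occurs with probability p³ ≈ (0.342272)³ ≈ 4.00971102e-02.
By linearity: E[X] = C(113, 3)·p³ ≈ 234136 · 4.00971102e-02 ≈ 9388.176991.
Since α = 2/3 < 1, p = c/n^{2/3} ≫ 1/n is above the triangle threshold p ~ 1/n. Asymptotically E[X] ~ (c³/6)·n^{3(1−α)} = (8³/6)·n^{1} → ∞; triangles are abundant w.h.p.

E[X] ≈ 9388.176991; in regime p = Θ(1/n^{2/3}) E[X] diverges (above the triangle threshold p ~ 1/n).


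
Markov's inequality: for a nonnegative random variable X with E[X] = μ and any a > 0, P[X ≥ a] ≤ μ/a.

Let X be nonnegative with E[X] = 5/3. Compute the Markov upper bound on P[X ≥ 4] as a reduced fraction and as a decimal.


μ = E[X] = 5/3, a = 4.
Markov: P[X ≥ 4] ≤ μ/a = (5/3)/4 = 5/12.
Numerically: ≈ 0.41667.
(Since a = 4 > μ = 1.66667, the bound 5/12 is < 1 and informative.)

P[X ≥ 4] ≤ 5/12 ≈ 0.41667.


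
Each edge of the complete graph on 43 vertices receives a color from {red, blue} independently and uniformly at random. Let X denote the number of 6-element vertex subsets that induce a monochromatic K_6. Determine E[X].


Let X = Σ_S X_S over the C(43, 6) = 6096454 subsets S of size 6, where X_S = 1 if the K_6 on S is monochromatic.
For a fixed S, the K_6 on S has C(6, 2) = 15 edges. P[all 15 edges red] = (1/2)^15, and likewise for blue, so P[monochromatic] = 2·(1/2)^15 = 2^{1 − 15} = 1/16384.
By linearity: E[X] = C(43, 6) · 2^{1 − 15} = 6096454 · 1/16384 = 3048227/8192.
Numerically: E[X] ≈ 372.0980.

E[X] = C(43,6)·2^(1−C(6,2)) = 3048227/8192 ≈ 372.0980.


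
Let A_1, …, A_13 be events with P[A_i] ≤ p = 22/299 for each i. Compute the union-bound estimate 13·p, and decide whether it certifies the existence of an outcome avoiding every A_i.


Union bound: P[∪_{i=1}^{13} A_i] ≤ Σ_i P[A_i] ≤ 13·p = 13·(22/299) = 22/23.
Numerically: 22/23 ≈ 0.957.
Is 22/23 < 1? YES.
Since P[∪ A_i] ≤ 22/23 < 1, the complement has P[∩ A_i^c] ≥ 1 − 22/23 = 1/23 > 0, so some outcome avoids every A_i.

13·p = 22/23 ≈ 0.957; existence CERTIFIED by the union bound.


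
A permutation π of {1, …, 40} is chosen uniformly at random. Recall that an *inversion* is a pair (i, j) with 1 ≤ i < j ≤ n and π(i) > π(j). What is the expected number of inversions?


Write X = Σ X_I over the C(40, 2) = 780 pairs i < j, with X_I the indicator of one inversion.
There are 780 indicators.
For each fixed pair i < j, the values π(i) and π(j) are two distinct elements of {1, …, 40} in uniformly random order; by symmetry P[π(i) > π(j)] = 1/2.
By linearity: E[X] = 780 · (1/2) = C(40, 2) · (1/2) = 780/2 = 390 ≈ 390.000.

E[X] = 390 = 390.000.


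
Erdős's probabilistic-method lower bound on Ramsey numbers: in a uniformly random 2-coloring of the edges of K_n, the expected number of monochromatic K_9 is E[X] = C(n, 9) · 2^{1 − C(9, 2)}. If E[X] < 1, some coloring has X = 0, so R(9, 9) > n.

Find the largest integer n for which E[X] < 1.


We need C(n, 9) · 2^{1 − 36} < 1, i.e. C(n, 9) < 2^{36 − 1} = 34359738368.
Check values of n near the boundary:
  n = 62: C(62, 9) = 20286591270; 20286591270 < 34359738368? YES
  n = 63: C(63, 9) = 23667689815; 23667689815 < 34359738368? YES
  n = 64: C(64, 9) = 27540584512; 27540584512 < 34359738368? YES
  n = 65: C(65, 9) = 31966749880; 31966749880 < 34359738368? YES
  n = 66: C(66, 9) = 37014131440; 37014131440 < 34359738368? NO
  n = 67: C(67, 9) = 42757703560; 42757703560 < 34359738368? NO
The largest n with C(n, 9) < 34359738368 is n = 65 (where E[X] = 3995843735/4294967296 ≈ 0.93035). Hence R(9, 9) > 65, i.e. R(9, 9) ≥ 66.

Largest n = 65; hence R(9, 9) > 65.


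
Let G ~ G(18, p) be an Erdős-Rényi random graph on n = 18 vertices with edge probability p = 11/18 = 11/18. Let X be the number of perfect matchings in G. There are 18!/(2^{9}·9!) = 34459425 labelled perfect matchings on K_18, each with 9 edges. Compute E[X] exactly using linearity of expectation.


K_18 has 18!/(2^{9}·9!) = 34459425 labelled perfect matchings.
For each such perfect matching H, let X_H = 1 if all 9 edges of H are present in G. Then P[X_H = 1] = p^{9} = (11/18)^{9} = 2357947691/198359290368.
By linearity: E[X] = Σ_H E[X_H] = 34459425 · p^{9} = 34459425 · 2357947691/198359290368 = 1003129896443675/2448880128.
Numerically: E[X] ≈ 4.096e+05.

E[X] = 34459425 · (11/18)^{9} = 1003129896443675/2448880128 ≈ 4.096e+05.


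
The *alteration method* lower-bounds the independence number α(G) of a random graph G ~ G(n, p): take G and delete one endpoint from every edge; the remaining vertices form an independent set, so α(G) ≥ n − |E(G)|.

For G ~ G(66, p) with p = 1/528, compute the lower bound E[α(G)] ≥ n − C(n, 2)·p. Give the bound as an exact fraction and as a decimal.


E[|E(G)|] = C(66, 2)·p = 2145 · (1/528) = 65/16.
E[α(G)] ≥ n − E[|E(G)|] = 66 − 65/16 = 991/16.
Numerically: ≈ 61.93750.
(This is only a lower bound; the true E[α(G)] may be larger.)

E[α(G)] ≥ 991/16 ≈ 61.93750.


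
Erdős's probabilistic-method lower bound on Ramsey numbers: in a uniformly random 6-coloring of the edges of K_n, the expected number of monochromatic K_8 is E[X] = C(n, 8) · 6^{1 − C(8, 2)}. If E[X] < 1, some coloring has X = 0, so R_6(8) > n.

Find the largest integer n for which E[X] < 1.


We need C(n, 8) · 6^{1 − 28} < 1, i.e. C(n, 8) < 6^{28 − 1} = 1023490369077469249536.
Check values of n near the boundary:
  n = 1592: C(1592, 8) = 1005480414540892933435; 1005480414540892933435 < 1023490369077469249536? YES
  n = 1593: C(1593, 8) = 1010555394551193970323; 1010555394551193970323 < 1023490369077469249536? YES
  n = 1594: C(1594, 8) = 1015652773590544255167; 1015652773590544255167 < 1023490369077469249536? YES
  n = 1595: C(1595, 8) = 1020772636343363633895; 1020772636343363633895 < 1023490369077469249536? YES
  n = 1596: C(1596, 8) = 1025915067760710553965; 1025915067760710553965 < 1023490369077469249536? NO
  n = 1597: C(1597, 8) = 1031080153060953275445; 1031080153060953275445 < 1023490369077469249536? NO
The largest n with C(n, 8) < 1023490369077469249536 is n = 1595 (where E[X] = 113419181815929292655/113721152119718805504 ≈ 0.997345). Hence R_6(8) > 1595, i.e. R_6(8) ≥ 1596.

Largest n = 1595; hence R_6(8) > 1595.


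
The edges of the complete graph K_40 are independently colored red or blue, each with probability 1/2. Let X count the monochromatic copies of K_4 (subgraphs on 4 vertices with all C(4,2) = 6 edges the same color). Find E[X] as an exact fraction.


Let X = Σ_S X_S over the C(40, 4) = 91390 subsets S of size 4, where X_S = 1 if the K_4 on S is monochromatic.
For a fixed S, the K_4 on S has C(4, 2) = 6 edges. P[all 6 edges red] = (1/2)^6, and likewise for blue, so P[monochromatic] = 2·(1/2)^6 = 2^{1 − 6} = 1/32.
By linearity of expectation: E[X] = C(40, 4) · 2^{1 − 6} = 91390 · 1/32 = 45695/16.
Numerically: E[X] ≈ 2855.938.

E[X] = C(40,4)·2^(1−C(4,2)) = 45695/16 ≈ 2855.938.


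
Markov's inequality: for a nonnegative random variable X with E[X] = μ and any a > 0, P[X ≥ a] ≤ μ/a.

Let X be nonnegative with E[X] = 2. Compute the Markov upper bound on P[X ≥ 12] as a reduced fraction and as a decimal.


μ = E[X] = 2, a = 12.
Markov: P[X ≥ 12] ≤ μ/a = (2)/12 = 1/6.
Numerically: ≈ 0.166667.
(Since a = 12 > μ = 2.000000, the bound 1/6 is < 1 and informative.)

P[X ≥ 12] ≤ 1/6 ≈ 0.166667.


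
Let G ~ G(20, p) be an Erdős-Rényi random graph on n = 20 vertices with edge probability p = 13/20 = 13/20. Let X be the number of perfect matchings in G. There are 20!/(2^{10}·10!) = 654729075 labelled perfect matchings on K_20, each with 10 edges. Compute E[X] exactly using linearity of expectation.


K_20 has 20!/(2^{10}·10!) = 654729075 labelled perfect matchings.
For each such perfect matching H, let X_H = 1 if all 10 edges of H are present in G. Then P[X_H = 1] = p^{10} = (13/20)^{10} = 137858491849/10240000000000.
By linearity: E[X] = Σ_H E[X_H] = 654729075 · p^{10} = 654729075 · 137858491849/10240000000000 = 3610398513967632387/409600000000.
Numerically: E[X] ≈ 8.814e+06.

E[X] = 654729075 · (13/20)^{10} = 3610398513967632387/409600000000 ≈ 8.814e+06.


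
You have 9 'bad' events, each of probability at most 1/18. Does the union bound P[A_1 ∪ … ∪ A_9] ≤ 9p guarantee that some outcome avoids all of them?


Union bound: P[∪_{i=1}^{9} A_i] ≤ Σ_i P[A_i] ≤ 9·p = 9·(1/18) = 1/2.
Numerically: 1/2 ≈ 0.5000.
Is 1/2 < 1? YES.
Since P[∪ A_i] ≤ 1/2 < 1, the complement has P[∩ A_i^c] ≥ 1 − 1/2 = 1/2 > 0, so some outcome avoids every A_i.

9·p = 1/2 ≈ 0.5000; existence CERTIFIED by the union bound.


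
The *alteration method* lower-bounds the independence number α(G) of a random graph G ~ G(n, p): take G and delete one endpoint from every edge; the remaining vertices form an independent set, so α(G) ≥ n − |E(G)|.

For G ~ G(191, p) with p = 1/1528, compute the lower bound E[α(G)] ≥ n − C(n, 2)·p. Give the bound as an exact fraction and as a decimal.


E[|E(G)|] = C(191, 2)·p = 18145 · (1/1528) = 95/8.
E[α(G)] ≥ n − E[|E(G)|] = 191 − 95/8 = 1433/8.
Numerically: ≈ 179.12500.
(This is only a lower bound; the true E[α(G)] may be larger.)

E[α(G)] ≥ 1433/8 ≈ 179.12500.


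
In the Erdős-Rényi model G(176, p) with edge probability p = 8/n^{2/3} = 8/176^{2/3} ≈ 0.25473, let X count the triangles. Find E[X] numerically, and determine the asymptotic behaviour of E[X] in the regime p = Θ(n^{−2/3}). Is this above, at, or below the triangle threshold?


Number of potential triangles: C(176, 3) = 893200.
Each occurs with probability p³ ≈ (0.25473)³ ≈ 1.6528926e-02.
By linearity: E[X] = C(176, 3)·p³ ≈ 893200 · 1.6528926e-02 ≈ 14763.63636.
Since α = 2/3 < 1, p = c/n^{2/3} ≫ 1/n is above the triangle threshold p ~ 1/n. Asymptotically E[X] ~ (c³/6)·n^{3(1−α)} = (8³/6)·n^{1} → ∞; triangles are abundant w.h.p.

E[X] ≈ 14763.63636; in regime p = Θ(1/n^{2/3}) E[X] diverges (above the triangle threshold p ~ 1/n).


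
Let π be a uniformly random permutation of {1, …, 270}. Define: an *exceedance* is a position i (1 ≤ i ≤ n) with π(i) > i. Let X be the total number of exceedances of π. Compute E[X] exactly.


Write X = Σ_{i=1}^{270} X_i, where X_i = 1_{π(i) > i}.
For each fixed i, π(i) is uniform over {1, …, 270} (marginal of a uniform permutation), so P[π(i) > i] = (n − i)/n. Summing: Σ_{i=1}^{270} (n − i)/n = (0 + 1 + … + 269)/270 = 270(270 − 1)/(2·270) = (270 − 1)/2.
Hence E[X] = Σ_{i=1}^{270} (270 − i)/270 = 269/2 ≈ 134.5000.

E[X] = 269/2 = 134.5000.


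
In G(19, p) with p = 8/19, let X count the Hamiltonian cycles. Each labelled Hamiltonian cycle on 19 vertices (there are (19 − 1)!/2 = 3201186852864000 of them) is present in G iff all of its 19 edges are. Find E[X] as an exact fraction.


K_19 has (19 − 1)!/2 = 3201186852864000 labelled Hamiltonian cycles.
For each such Hamiltonian cycle H, let X_H = 1 if all 19 edges of H are present in G. Then P[X_H = 1] = p^{19} = (8/19)^{19} = 144115188075855872/1978419655660313589123979.
By linearity of expectation: E[X] = Σ_H E[X_H] = 3201186852864000 · p^{19} = 3201186852864000 · 144115188075855872/1978419655660313589123979 = 461339645366452518590934417408000/1978419655660313589123979.
Numerically: E[X] ≈ 2.332e+08.

E[X] = 3201186852864000 · (8/19)^{19} = 461339645366452518590934417408000/1978419655660313589123979 ≈ 2.332e+08.


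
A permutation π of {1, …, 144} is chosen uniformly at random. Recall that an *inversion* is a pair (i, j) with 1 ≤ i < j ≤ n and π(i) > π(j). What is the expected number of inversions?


Write X = Σ X_I over the C(144, 2) = 10296 pairs i < j, with X_I the indicator of one inversion.
There are 10296 indicators.
For each fixed pair i < j, the values π(i) and π(j) are two distinct elements of {1, …, 144} in uniformly random order; by symmetry P[π(i) > π(j)] = 1/2.
By linearity: E[X] = 10296 · (1/2) = C(144, 2) · (1/2) = 10296/2 = 5148 ≈ 5148.000.

E[X] = 5148 = 5148.000.


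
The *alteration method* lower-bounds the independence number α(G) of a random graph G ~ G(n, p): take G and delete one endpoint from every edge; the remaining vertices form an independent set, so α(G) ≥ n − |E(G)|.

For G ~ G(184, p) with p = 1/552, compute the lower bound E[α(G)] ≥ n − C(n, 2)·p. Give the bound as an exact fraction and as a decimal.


E[|E(G)|] = C(184, 2)·p = 16836 · (1/552) = 61/2.
E[α(G)] ≥ n − E[|E(G)|] = 184 − 61/2 = 307/2.
Numerically: ≈ 153.500000.
(This is only a lower bound; the true E[α(G)] may be larger.)

E[α(G)] ≥ 307/2 ≈ 153.500000.


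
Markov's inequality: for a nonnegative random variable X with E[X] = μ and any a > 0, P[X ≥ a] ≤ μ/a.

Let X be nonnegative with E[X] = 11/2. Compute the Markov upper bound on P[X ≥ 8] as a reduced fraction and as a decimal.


μ = E[X] = 11/2, a = 8.
Markov: P[X ≥ 8] ≤ μ/a = (11/2)/8 = 11/16.
Numerically: ≈ 0.68750.
(Since a = 8 > μ = 5.50000, the bound 11/16 is < 1 and informative.)

P[X ≥ 8] ≤ 11/16 ≈ 0.68750.


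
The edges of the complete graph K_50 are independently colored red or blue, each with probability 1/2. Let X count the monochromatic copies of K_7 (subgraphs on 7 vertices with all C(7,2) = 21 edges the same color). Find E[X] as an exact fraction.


Let X = Σ_S X_S over the C(50, 7) = 99884400 subsets S of size 7, where X_S = 1 if the K_7 on S is monochromatic.
For a fixed S, the K_7 on S has C(7, 2) = 21 edges. P[all 21 edges red] = (1/2)^21, and likewise for blue, so P[monochromatic] = 2·(1/2)^21 = 2^{1 − 21} = 1/1048576.
Summing: E[X] = C(50, 7) · 2^{1 − 21} = 99884400 · 1/1048576 = 6242775/65536.
Numerically: E[X] ≈ 95.2572.

E[X] = C(50,7)·2^(1−C(7,2)) = 6242775/65536 ≈ 95.2572.


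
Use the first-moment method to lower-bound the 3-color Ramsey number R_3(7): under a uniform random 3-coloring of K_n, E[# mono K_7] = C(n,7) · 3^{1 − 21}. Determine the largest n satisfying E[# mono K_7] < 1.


We need C(n, 7) · 3^{1 − 21} < 1, i.e. C(n, 7) < 3^{21 − 1} = 3486784401.
Check values of n near the boundary:
  n = 75: C(75, 7) = 1984829850; 1984829850 < 3486784401? YES
  n = 76: C(76, 7) = 2186189400; 2186189400 < 3486784401? YES
  n = 77: C(77, 7) = 2404808340; 2404808340 < 3486784401? YES
  n = 78: C(78, 7) = 2641902120; 2641902120 < 3486784401? YES
  n = 79: C(79, 7) = 2898753715; 2898753715 < 3486784401? YES
  n = 80: C(80, 7) = 3176716400; 3176716400 < 3486784401? YES
  n = 81: C(81, 7) = 3477216600; 3477216600 < 3486784401? YES
  n = 82: C(82, 7) = 3801756816; 3801756816 < 3486784401? NO
The largest n with C(n, 7) < 3486784401 is n = 81 (where E[X] = 42928600/43046721 ≈ 0.997). Hence R_3(7) > 81, i.e. R_3(7) ≥ 82.

Largest n = 81; hence R_3(7) > 81.


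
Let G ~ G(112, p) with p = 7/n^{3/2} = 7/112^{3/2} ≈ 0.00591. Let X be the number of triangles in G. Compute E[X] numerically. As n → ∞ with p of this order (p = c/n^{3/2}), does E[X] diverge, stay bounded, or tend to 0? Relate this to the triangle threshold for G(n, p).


Number of potential triangles: C(112, 3) = 227920.
Each occurs with probability p³ ≈ (0.00591)³ ≈ 2.05974e-07.
By linearity: E[X] = C(112, 3)·p³ ≈ 227920 · 2.05974e-07 ≈ 0.047.
Since α = 3/2 > 1, p = c/n^{3/2} = o(1/n) is below the triangle threshold p ~ 1/n. Asymptotically E[X] ~ (c³/6)·n^{3(1−α)} = (7³/6)·n^{-1.5} → 0, so by Markov's inequality G has no triangles w.h.p.

E[X] ≈ 0.047; in regime p = Θ(1/n^{3/2}) E[X] tends to 0 (below the triangle threshold p ~ 1/n).


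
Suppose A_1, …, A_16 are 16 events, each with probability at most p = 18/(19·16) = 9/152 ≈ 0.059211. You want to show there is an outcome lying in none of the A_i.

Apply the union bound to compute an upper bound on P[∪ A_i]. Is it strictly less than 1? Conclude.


Union bound: P[∪_{i=1}^{16} A_i] ≤ Σ_i P[A_i] ≤ 16·p = 16·(9/152) = 18/19.
Numerically: 18/19 ≈ 0.947368.
Is 18/19 < 1? YES.
Since P[∪ A_i] ≤ 18/19 < 1, the complement has P[∩ A_i^c] ≥ 1 − 18/19 = 1/19 > 0, so some outcome avoids every A_i.

16·p = 18/19 ≈ 0.947368; existence CERTIFIED by the union bound.


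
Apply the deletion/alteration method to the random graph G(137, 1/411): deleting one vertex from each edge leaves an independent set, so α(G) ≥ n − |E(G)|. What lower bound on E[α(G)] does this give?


E[|E(G)|] = C(137, 2)·p = 9316 · (1/411) = 68/3.
E[α(G)] ≥ n − E[|E(G)|] = 137 − 68/3 = 343/3.
Numerically: ≈ 114.333.
(This is only a lower bound; the true E[α(G)] may be larger.)

E[α(G)] ≥ 343/3 ≈ 114.333.


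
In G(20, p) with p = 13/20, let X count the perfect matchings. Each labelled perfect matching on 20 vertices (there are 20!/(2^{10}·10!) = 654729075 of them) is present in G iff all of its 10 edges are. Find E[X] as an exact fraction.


K_20 has 20!/(2^{10}·10!) = 654729075 labelled perfect matchings.
For each such perfect matching H, let X_H = 1 if all 10 edges of H are present in G. Then P[X_H = 1] = p^{10} = (13/20)^{10} = 137858491849/10240000000000.
By linearity: E[X] = Σ_H E[X_H] = 654729075 · p^{10} = 654729075 · 137858491849/10240000000000 = 3610398513967632387/409600000000.
Numerically: E[X] ≈ 8.814e+06.

E[X] = 654729075 · (13/20)^{10} = 3610398513967632387/409600000000 ≈ 8.814e+06.
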